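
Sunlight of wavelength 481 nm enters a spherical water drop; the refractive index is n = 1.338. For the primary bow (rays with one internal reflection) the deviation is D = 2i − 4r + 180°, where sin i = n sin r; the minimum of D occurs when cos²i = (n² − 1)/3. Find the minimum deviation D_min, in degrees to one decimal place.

cos²i = (1.79024 − 1)/3 = 0.26341; i = arccos(0.51324) = 59.120°.
sin r = sin 59.120°/1.338 = 0.64144; r = 39.899°.
D_min = 2·59.120° − 4·39.899° + 180° = 138.643°.

138.6°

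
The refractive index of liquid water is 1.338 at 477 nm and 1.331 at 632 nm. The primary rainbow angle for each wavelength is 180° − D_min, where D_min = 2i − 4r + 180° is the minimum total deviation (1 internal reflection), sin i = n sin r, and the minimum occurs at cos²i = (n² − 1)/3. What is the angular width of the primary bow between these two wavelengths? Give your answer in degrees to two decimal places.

At 477 nm (n = 1.338): cos²i = 0.26341 → i = 59.120°, r = 39.899°, D_min = 138.643°, rainbow angle = 41.357°.
At 632 nm (n = 1.331): cos²i = 0.25719 → i = 59.527°, r = 40.356°, D_min = 137.630°, rainbow angle = 42.370°.
Angular width = |41.357° − 42.370°| = 1.013°.

1.01°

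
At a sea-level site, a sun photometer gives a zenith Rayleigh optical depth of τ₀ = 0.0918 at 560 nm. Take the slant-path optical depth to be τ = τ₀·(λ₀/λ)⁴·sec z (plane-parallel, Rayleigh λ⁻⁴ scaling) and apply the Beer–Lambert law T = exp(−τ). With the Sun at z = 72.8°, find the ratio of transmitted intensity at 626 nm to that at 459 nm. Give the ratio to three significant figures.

Airmass: sec 72.8° = 3.3817.
τ(626 nm) = 0.0918 × (560/626)⁴ × 3.3817 = 0.0918 × 0.6404 × 3.3817 = 0.1988.
τ(459 nm) = 0.0918 × (560/459)⁴ × 3.3817 = 0.0918 × 2.2157 × 3.3817 = 0.6878.
T(626)/T(459) = exp(τ_B − τ_A) = exp(0.4890) = 1.6307.

1.63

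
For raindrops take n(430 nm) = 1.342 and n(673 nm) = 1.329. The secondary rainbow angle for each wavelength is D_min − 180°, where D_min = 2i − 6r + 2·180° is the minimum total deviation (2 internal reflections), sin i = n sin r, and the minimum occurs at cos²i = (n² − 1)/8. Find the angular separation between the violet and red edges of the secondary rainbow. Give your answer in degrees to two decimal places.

3.39°

At 430 nm (n = 1.342): cos²i = 0.10012 → i = 71.554°, r = 44.981°, D_min = 233.222°, rainbow angle = 53.222°.
At 673 nm (n = 1.329): cos²i = 0.09578 → i = 71.972°, r = 45.685°, D_min = 229.837°, rainbow angle = 49.837°.
Angular width = |53.222° − 49.837°| = 3.385°.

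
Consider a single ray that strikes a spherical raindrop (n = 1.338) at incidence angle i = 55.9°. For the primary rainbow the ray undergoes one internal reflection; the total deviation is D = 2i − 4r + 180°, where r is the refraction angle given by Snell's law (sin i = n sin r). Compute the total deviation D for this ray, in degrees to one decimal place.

sin r = sin 55.9° / 1.338 = 0.8281/1.338 = 0.6189; r = 38.23°.
D = 2·55.9° − 4·38.23° + 180° = 111.80° − 152.94° + 180° = 138.86°.

138.9°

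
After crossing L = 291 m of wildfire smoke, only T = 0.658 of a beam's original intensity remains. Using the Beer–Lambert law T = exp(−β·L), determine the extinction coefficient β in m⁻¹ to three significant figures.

Beer–Lambert: T = exp(−βL) ⇒ β = −ln(T)/L = −ln(0.658)/291 = 0.4186/291 = 0.001438 m⁻¹.

0.00144 m⁻¹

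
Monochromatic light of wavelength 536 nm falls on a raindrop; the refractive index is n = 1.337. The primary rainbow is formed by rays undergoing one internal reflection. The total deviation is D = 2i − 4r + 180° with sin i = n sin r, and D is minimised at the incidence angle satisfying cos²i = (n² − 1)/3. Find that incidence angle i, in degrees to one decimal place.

cos²i = (1.337² − 1)/3 = (1.78757 − 1)/3 = 0.26252.
cos i = 0.51237, so i = 59.178°.

59.2°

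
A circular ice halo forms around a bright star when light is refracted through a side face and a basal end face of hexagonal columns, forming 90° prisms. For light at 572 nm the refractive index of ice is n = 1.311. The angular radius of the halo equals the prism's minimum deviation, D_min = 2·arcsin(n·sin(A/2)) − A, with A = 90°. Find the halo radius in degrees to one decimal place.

45.9°

n·sin(A/2) = 1.311 × sin 45° = 1.311 × 0.7071 = 0.9270.
D_min = 2·arcsin(0.9270) − 90° = 2 × 67.974° − 90° = 45.949°.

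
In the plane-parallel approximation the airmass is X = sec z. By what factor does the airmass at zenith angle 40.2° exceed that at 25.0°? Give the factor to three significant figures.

1.19

X(40.2°)/X(25.0°) = sec 40.2° / sec 25.0° = cos 25.0° / cos 40.2° = 0.9063/0.7638 = 1.1866.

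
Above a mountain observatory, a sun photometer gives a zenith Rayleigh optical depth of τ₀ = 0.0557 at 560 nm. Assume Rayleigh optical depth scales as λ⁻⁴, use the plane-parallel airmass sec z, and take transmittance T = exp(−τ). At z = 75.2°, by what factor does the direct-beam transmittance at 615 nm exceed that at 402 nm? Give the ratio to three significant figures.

1.96

Airmass: sec 75.2° = 3.9147.
τ(615 nm) = 0.0557 × (560/615)⁴ × 3.9147 = 0.0557 × 0.6875 × 3.9147 = 0.1499.
τ(402 nm) = 0.0557 × (560/402)⁴ × 3.9147 = 0.0557 × 3.7657 × 3.9147 = 0.8211.
T(615)/T(402) = exp(τ_B − τ_A) = exp(0.6712) = 1.9566.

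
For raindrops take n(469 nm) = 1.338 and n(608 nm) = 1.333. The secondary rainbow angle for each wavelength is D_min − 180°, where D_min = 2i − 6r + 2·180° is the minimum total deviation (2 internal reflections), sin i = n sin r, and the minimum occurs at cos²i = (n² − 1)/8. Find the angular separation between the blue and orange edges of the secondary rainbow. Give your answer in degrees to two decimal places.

At 469 nm (n = 1.338): cos²i = 0.09878 → i = 71.682°, r = 45.195°, D_min = 232.193°, rainbow angle = 52.193°.
At 608 nm (n = 1.333): cos²i = 0.09711 → i = 71.843°, r = 45.466°, D_min = 230.891°, rainbow angle = 50.891°.
Angular width = |52.193° − 50.891°| = 1.302°.

1.30°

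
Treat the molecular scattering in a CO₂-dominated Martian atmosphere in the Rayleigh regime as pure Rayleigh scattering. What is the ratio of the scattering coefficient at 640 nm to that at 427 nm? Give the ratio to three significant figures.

0.198

Rayleigh scattering ∝ λ⁻⁴, so the ratio of coefficients is the inverse fourth power of the wavelength ratio.
σ(640)/σ(427) = (427/640)⁴ = (0.6672)⁴ = 0.1981.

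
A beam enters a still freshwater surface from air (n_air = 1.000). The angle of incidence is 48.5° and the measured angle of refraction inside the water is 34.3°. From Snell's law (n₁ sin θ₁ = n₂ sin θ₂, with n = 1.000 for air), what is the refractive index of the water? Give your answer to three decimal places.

1.329

n = sin θ_i / sin θ_r = sin 48.5° / sin 34.3° = 0.7490 / 0.5635 = 1.3291.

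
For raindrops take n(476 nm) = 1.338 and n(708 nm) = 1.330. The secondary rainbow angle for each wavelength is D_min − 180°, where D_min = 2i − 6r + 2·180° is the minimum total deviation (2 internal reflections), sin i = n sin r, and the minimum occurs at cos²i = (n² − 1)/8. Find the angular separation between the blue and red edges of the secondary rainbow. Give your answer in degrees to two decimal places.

2.09°

At 476 nm (n = 1.338): cos²i = 0.09878 → i = 71.682°, r = 45.195°, D_min = 232.193°, rainbow angle = 52.193°.
At 708 nm (n = 1.330): cos²i = 0.09611 → i = 71.940°, r = 45.630°, D_min = 230.101°, rainbow angle = 50.101°.
Angular width = |52.193° − 50.101°| = 2.092°.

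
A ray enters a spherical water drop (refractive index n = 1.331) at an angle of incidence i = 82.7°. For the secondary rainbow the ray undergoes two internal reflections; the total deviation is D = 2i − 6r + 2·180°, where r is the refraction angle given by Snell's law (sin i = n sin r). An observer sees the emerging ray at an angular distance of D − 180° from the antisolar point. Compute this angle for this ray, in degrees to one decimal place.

sin r = sin 82.7° / 1.331 = 0.9919/1.331 = 0.7452; r = 48.18°.
D = 2·82.7° − 6·48.18° + 2·180° = 165.40° − 289.07° + 360° = 236.33°.
Angle from antisolar point = D − 180° = 56.33°.

56.3°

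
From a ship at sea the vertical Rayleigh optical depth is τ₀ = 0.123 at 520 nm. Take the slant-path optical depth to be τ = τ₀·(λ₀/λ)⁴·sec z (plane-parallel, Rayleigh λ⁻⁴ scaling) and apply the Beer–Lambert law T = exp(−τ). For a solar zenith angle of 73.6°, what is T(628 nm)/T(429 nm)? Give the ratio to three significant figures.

Airmass: sec 73.6° = 3.5418.
τ(628 nm) = 0.123 × (520/628)⁴ × 3.5418 = 0.123 × 0.4701 × 3.5418 = 0.2048.
τ(429 nm) = 0.123 × (520/429)⁴ × 3.5418 = 0.123 × 2.1587 × 3.5418 = 0.9404.
T(628)/T(429) = exp(τ_B − τ_A) = exp(0.7356) = 2.0868.

2.09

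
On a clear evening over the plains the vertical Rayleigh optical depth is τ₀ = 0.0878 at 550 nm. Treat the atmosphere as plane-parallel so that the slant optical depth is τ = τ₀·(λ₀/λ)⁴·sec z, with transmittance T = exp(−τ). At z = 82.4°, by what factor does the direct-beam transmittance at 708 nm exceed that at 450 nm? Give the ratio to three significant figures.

3.45

Airmass: sec 82.4° = 7.5611.
τ(708 nm) = 0.0878 × (550/708)⁴ × 7.5611 = 0.0878 × 0.3642 × 7.5611 = 0.2418.
τ(450 nm) = 0.0878 × (550/450)⁴ × 7.5611 = 0.0878 × 2.2315 × 7.5611 = 1.4814.
T(708)/T(450) = exp(τ_B − τ_A) = exp(1.2397) = 3.4544.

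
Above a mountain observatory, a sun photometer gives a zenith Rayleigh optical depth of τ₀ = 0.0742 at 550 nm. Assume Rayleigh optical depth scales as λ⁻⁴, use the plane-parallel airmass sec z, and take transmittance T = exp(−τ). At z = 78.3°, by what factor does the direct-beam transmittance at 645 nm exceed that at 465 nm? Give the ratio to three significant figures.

Airmass: sec 78.3° = 4.9313.
τ(645 nm) = 0.0742 × (550/645)⁴ × 4.9313 = 0.0742 × 0.5287 × 4.9313 = 0.1935.
τ(465 nm) = 0.0742 × (550/465)⁴ × 4.9313 = 0.0742 × 1.9572 × 4.9313 = 0.7161.
T(645)/T(465) = exp(τ_B − τ_A) = exp(0.5227) = 1.6866.

1.69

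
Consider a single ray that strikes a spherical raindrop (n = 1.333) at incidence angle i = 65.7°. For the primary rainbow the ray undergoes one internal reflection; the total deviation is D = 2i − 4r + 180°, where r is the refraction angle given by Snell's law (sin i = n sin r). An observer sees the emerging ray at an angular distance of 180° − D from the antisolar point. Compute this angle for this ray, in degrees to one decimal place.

sin r = sin 65.7° / 1.333 = 0.9114/1.333 = 0.6837; r = 43.14°.
D = 2·65.7° − 4·43.14° + 180° = 131.40° − 172.54° + 180° = 138.86°.
Angle from antisolar point = 180° − D = 41.14°.

41.1°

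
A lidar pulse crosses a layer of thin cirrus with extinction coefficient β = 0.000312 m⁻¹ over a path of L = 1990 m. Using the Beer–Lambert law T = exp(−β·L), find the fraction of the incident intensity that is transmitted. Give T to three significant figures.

τ = β·L = 0.000312 × 1990 = 0.6209.
T = exp(−0.6209) = 0.5375.

0.537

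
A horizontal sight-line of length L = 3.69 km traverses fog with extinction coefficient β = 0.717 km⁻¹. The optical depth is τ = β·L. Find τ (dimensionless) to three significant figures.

τ = β·L = 0.717 × 3.69 = 2.6457.

2.65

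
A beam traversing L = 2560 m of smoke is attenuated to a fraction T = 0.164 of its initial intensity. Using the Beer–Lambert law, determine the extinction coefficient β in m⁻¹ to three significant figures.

Beer–Lambert: T = exp(−βL) ⇒ β = −ln(T)/L = −ln(0.164)/2560 = 1.8079/2560 = 0.0007062 m⁻¹.

0.000706 m⁻¹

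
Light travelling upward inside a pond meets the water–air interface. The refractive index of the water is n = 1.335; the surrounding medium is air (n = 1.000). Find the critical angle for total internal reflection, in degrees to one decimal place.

48.5°

sin θ_c = n_air / n = 1.000 / 1.335 = 0.7491.
θ_c = arcsin(0.7491) = 48.51°.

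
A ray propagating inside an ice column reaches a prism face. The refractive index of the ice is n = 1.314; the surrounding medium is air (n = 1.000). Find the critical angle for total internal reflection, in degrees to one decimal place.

sin θ_c = n_air / n = 1.000 / 1.314 = 0.7610.
θ_c = arcsin(0.7610) = 49.56°.

49.6°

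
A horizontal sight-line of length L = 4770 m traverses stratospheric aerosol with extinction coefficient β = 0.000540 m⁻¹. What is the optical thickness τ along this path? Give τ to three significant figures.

2.58

τ = β·L = 0.000540 × 4770 = 2.5758.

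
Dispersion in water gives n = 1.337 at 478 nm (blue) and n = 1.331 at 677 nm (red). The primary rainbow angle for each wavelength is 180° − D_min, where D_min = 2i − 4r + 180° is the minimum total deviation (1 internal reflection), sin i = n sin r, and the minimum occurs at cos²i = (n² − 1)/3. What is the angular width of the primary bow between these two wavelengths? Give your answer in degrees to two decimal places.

At 478 nm (n = 1.337): cos²i = 0.26252 → i = 59.178°, r = 39.964°, D_min = 138.500°, rainbow angle = 41.500°.
At 677 nm (n = 1.331): cos²i = 0.25719 → i = 59.527°, r = 40.356°, D_min = 137.630°, rainbow angle = 42.370°.
Angular width = |41.500° − 42.370°| = 0.870°.

0.87°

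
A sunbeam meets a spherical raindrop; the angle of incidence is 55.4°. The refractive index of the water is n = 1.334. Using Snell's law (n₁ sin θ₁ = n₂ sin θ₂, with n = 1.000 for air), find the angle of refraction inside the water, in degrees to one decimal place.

38.1°

Snell: sin θ_r = sin θ_i / n = sin 55.4° / 1.334 = 0.8231 / 1.334 = 0.6170.
θ_r = arcsin(0.6170) = 38.10°.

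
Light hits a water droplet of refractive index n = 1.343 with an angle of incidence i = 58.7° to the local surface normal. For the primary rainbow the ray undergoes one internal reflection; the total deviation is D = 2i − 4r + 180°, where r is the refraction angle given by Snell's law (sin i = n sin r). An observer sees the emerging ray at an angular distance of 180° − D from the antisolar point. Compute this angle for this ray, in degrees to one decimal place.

40.6°

sin r = sin 58.7° / 1.343 = 0.8545/1.343 = 0.6362; r = 39.51°.
D = 2·58.7° − 4·39.51° + 180° = 117.40° − 158.05° + 180° = 139.35°.
Angle from antisolar point = 180° − D = 40.65°.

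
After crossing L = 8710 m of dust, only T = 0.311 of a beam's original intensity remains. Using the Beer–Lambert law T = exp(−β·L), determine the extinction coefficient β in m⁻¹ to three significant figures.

0.000134 m⁻¹

Beer–Lambert: T = exp(−βL) ⇒ β = −ln(T)/L = −ln(0.311)/8710 = 1.1680/8710 = 0.0001341 m⁻¹.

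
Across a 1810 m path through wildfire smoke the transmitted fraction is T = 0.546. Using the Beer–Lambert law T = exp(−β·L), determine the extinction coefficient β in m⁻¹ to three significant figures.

Beer–Lambert: T = exp(−βL) ⇒ β = −ln(T)/L = −ln(0.546)/1810 = 0.6051/1810 = 0.0003343 m⁻¹.

0.000334 m⁻¹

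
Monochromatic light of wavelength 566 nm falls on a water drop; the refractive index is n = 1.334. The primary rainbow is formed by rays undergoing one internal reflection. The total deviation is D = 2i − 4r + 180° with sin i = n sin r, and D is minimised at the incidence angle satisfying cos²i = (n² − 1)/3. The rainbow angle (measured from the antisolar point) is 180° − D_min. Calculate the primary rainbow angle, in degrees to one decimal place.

41.9°

cos²i = (1.77956 − 1)/3 = 0.25985; i = arccos(0.50976) = 59.352°.
sin r = sin 59.352°/1.334 = 0.64492; r = 40.159°.
D_min = 2·59.352° − 4·40.159° + 180° = 138.067°.
Rainbow angle = 180° − D_min = 41.933°.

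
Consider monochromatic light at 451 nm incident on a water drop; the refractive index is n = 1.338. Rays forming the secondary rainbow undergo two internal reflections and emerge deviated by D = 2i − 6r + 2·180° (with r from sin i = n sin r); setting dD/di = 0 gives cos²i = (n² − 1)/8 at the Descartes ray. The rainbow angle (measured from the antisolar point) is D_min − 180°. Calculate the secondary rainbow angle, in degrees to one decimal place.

52.2°

cos²i = (1.79024 − 1)/8 = 0.09878; i = arccos(0.31429) = 71.682°.
sin r = sin 71.682°/1.338 = 0.70951; r = 45.195°.
D_min = 2·71.682° − 6·45.195° + 360° = 232.193°.
Rainbow angle = D_min − 180° = 52.193°.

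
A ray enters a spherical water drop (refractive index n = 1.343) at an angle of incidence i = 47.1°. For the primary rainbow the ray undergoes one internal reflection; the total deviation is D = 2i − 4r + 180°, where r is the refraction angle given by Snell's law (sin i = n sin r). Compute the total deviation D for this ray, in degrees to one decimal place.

sin r = sin 47.1° / 1.343 = 0.7325/1.343 = 0.5455; r = 33.06°.
D = 2·47.1° − 4·33.06° + 180° = 94.20° − 132.22° + 180° = 141.98°.

142.0°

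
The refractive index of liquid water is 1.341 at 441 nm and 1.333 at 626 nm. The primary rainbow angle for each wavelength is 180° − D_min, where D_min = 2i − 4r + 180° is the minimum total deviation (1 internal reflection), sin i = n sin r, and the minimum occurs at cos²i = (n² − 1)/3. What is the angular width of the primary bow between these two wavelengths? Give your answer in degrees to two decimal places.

At 441 nm (n = 1.341): cos²i = 0.26609 → i = 58.946°, r = 39.705°, D_min = 139.071°, rainbow angle = 40.929°.
At 626 nm (n = 1.333): cos²i = 0.25896 → i = 59.410°, r = 40.225°, D_min = 137.922°, rainbow angle = 42.078°.
Angular width = |40.929° − 42.078°| = 1.149°.

1.15°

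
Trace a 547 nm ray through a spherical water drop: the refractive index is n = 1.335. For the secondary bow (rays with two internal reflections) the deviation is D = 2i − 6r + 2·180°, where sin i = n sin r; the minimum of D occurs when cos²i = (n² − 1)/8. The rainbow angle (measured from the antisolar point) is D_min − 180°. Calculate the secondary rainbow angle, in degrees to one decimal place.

cos²i = (1.78222 − 1)/8 = 0.09778; i = arccos(0.31269) = 71.778°.
sin r = sin 71.778°/1.335 = 0.71150; r = 45.357°.
D_min = 2·71.778° − 6·45.357° + 360° = 231.414°.
Rainbow angle = D_min − 180° = 51.414°.

51.4°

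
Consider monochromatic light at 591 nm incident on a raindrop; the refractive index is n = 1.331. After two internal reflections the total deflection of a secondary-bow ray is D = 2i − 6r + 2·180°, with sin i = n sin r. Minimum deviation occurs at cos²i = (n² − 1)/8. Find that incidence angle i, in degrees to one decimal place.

cos²i = (1.331² − 1)/8 = (1.77156 − 1)/8 = 0.09645.
cos i = 0.31056, so i = 71.907°.

71.9°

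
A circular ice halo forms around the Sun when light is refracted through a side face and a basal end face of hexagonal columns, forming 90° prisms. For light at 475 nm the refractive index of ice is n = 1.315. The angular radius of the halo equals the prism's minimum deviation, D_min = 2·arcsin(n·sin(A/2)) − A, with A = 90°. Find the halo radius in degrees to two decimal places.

n·sin(A/2) = 1.315 × sin 45° = 1.315 × 0.7071 = 0.9298.
D_min = 2·arcsin(0.9298) − 90° = 2 × 68.411° − 90° = 46.821°.

46.82°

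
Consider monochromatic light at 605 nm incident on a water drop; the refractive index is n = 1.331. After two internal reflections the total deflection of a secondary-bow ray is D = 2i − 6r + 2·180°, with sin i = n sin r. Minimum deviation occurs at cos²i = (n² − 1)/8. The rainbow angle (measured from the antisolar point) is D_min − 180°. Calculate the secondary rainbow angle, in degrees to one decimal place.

cos²i = (1.77156 − 1)/8 = 0.09645; i = arccos(0.31056) = 71.907°.
sin r = sin 71.907°/1.331 = 0.71417; r = 45.575°.
D_min = 2·71.907° − 6·45.575° + 360° = 230.365°.
Rainbow angle = D_min − 180° = 50.365°.

50.4°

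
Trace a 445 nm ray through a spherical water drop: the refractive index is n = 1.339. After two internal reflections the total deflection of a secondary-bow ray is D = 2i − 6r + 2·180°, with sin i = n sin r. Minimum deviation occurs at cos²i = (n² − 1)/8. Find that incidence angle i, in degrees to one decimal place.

71.6°

cos²i = (1.339² − 1)/8 = (1.79292 − 1)/8 = 0.09912.
cos i = 0.31483, so i = 71.650°.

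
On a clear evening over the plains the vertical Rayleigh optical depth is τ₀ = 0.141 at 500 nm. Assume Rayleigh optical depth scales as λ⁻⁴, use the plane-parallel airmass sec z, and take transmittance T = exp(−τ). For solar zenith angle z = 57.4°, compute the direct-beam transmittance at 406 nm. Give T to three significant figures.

sec 57.4° = 1.8561.
τ = 0.141 × (500/406)⁴ × 1.8561 = 0.141 × 2.3003 × 1.8561 = 0.6020.
T = exp(−0.6020) = 0.5477.

0.548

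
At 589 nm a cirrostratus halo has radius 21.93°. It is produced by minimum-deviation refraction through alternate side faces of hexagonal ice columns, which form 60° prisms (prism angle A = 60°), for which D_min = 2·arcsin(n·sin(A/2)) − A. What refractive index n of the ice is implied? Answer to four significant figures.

Rearranging: n = sin((D_min + A)/2) / sin(A/2).
(D_min + A)/2 = (21.93° + 60°)/2 = 40.965°.
n = sin 40.965° / sin 30° = 0.6556 / 0.5000 = 1.3112.

1.311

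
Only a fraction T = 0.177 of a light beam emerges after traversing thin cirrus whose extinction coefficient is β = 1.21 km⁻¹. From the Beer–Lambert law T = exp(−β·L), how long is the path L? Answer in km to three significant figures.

1.43 km

Beer–Lambert: T = exp(−βL) ⇒ L = −ln(T)/β = −ln(0.177)/1.21 = 1.7316/1.21 = 1.431 km.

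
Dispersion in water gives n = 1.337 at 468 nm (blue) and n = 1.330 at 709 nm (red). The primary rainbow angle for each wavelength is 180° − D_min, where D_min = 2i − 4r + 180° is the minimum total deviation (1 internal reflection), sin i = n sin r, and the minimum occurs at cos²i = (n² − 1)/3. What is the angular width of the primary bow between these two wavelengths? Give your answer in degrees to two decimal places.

1.02°

At 468 nm (n = 1.337): cos²i = 0.26252 → i = 59.178°, r = 39.964°, D_min = 138.500°, rainbow angle = 41.500°.
At 709 nm (n = 1.330): cos²i = 0.25630 → i = 59.585°, r = 40.422°, D_min = 137.484°, rainbow angle = 42.516°.
Angular width = |41.500° − 42.516°| = 1.016°.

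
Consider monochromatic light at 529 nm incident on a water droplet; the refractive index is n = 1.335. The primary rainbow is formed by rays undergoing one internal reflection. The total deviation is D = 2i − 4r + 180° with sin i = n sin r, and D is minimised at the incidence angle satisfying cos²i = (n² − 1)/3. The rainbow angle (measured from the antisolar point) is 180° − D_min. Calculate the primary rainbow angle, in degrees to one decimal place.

41.8°

cos²i = (1.78222 − 1)/3 = 0.26074; i = arccos(0.51063) = 59.294°.
sin r = sin 59.294°/1.335 = 0.64405; r = 40.094°.
D_min = 2·59.294° − 4·40.094° + 180° = 138.212°.
Rainbow angle = 180° − D_min = 41.788°.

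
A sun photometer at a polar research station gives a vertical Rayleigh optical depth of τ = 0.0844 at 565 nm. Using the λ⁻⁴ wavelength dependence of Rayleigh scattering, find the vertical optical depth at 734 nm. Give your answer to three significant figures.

0.0296

τ(734 nm) = τ(565 nm) × (565/734)⁴ = 0.0844 × (0.7698)⁴ = 0.0844 × 0.3511 = 0.0296.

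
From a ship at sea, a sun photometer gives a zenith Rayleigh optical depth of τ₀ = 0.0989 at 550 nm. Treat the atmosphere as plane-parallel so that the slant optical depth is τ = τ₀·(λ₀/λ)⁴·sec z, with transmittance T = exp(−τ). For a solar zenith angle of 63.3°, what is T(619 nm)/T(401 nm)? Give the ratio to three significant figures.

Airmass: sec 63.3° = 2.2256.
τ(619 nm) = 0.0989 × (550/619)⁴ × 2.2256 = 0.0989 × 0.6233 × 2.2256 = 0.1372.
τ(401 nm) = 0.0989 × (550/401)⁴ × 2.2256 = 0.0989 × 3.5389 × 2.2256 = 0.7790.
T(619)/T(401) = exp(τ_B − τ_A) = exp(0.6418) = 1.8998.

1.90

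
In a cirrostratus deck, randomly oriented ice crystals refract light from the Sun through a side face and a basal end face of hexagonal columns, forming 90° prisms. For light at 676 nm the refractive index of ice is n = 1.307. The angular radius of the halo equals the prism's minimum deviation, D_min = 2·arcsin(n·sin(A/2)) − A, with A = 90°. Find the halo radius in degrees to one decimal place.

45.1°

n·sin(A/2) = 1.307 × sin 45° = 1.307 × 0.7071 = 0.9242.
D_min = 2·arcsin(0.9242) − 90° = 2 × 67.546° − 90° = 45.093°.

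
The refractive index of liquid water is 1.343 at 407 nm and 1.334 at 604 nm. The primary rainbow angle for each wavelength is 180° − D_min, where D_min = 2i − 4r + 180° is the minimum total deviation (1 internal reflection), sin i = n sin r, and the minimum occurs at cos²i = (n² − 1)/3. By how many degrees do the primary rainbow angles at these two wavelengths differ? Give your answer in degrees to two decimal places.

At 407 nm (n = 1.343): cos²i = 0.26788 → i = 58.830°, r = 39.577°, D_min = 139.354°, rainbow angle = 40.646°.
At 604 nm (n = 1.334): cos²i = 0.25985 → i = 59.352°, r = 40.159°, D_min = 138.067°, rainbow angle = 41.933°.
Angular width = |40.646° − 41.933°| = 1.287°.

1.29°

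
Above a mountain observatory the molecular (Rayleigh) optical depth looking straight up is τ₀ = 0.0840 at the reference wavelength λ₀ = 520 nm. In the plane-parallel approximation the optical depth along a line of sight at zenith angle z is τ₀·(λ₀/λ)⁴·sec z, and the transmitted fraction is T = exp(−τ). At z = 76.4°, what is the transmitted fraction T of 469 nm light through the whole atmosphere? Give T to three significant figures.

0.583

sec 76.4° = 4.2527.
τ = 0.0840 × (520/469)⁴ × 4.2527 = 0.0840 × 1.5112 × 4.2527 = 0.5398.
T = exp(−0.5398) = 0.5828.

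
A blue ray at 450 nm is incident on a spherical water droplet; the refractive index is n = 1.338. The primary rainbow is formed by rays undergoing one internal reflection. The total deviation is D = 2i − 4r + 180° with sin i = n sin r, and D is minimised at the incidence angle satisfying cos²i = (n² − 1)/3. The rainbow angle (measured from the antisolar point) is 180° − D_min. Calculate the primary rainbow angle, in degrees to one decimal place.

41.4°

cos²i = (1.79024 − 1)/3 = 0.26341; i = arccos(0.51324) = 59.120°.
sin r = sin 59.120°/1.338 = 0.64144; r = 39.899°.
D_min = 2·59.120° − 4·39.899° + 180° = 138.643°.
Rainbow angle = 180° − D_min = 41.357°.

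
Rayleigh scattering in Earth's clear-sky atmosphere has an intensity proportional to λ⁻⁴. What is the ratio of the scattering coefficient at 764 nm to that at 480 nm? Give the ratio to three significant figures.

0.156

Rayleigh scattering ∝ λ⁻⁴, so the ratio of coefficients is the inverse fourth power of the wavelength ratio.
σ(764)/σ(480) = (480/764)⁴ = (0.6283)⁴ = 0.1558.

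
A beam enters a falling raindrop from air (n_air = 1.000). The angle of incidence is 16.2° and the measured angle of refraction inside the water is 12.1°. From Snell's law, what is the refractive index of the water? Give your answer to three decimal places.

1.331

n = sin θ_i / sin θ_r = sin 16.2° / sin 12.1° = 0.2790 / 0.2096 = 1.3309.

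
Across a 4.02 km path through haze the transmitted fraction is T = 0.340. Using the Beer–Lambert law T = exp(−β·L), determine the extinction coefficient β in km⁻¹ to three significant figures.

0.268 km⁻¹

Beer–Lambert: T = exp(−βL) ⇒ β = −ln(T)/L = −ln(0.340)/4.02 = 1.0788/4.02 = 0.2684 km⁻¹.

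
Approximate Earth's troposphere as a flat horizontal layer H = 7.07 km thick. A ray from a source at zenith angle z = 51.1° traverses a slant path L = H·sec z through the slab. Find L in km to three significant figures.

sec z = 1/cos 51.1° = 1.5925.
L = 7.07 × 1.5925 = 11.259 km.

11.3 km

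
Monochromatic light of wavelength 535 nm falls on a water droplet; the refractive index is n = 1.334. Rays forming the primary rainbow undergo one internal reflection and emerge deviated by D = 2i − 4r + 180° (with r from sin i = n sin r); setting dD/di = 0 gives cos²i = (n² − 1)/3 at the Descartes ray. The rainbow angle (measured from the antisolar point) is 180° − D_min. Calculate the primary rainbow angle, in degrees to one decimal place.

cos²i = (1.77956 − 1)/3 = 0.25985; i = arccos(0.50976) = 59.352°.
sin r = sin 59.352°/1.334 = 0.64492; r = 40.159°.
D_min = 2·59.352° − 4·40.159° + 180° = 138.067°.
Rainbow angle = 180° − D_min = 41.933°.

41.9°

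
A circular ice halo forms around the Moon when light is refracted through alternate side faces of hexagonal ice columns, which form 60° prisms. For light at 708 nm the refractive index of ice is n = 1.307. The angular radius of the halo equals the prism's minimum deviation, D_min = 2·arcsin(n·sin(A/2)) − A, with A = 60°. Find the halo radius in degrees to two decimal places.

21.61°

n·sin(A/2) = 1.307 × sin 30° = 1.307 × 0.5000 = 0.6535.
D_min = 2·arcsin(0.6535) − 60° = 2 × 40.806° − 60° = 21.612°.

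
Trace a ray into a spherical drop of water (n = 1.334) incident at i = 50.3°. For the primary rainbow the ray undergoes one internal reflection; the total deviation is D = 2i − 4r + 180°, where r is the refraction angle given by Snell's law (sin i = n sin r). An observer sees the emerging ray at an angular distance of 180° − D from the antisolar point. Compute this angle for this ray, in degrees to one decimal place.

40.3°

sin r = sin 50.3° / 1.334 = 0.7694/1.334 = 0.5768; r = 35.22°.
D = 2·50.3° − 4·35.22° + 180° = 100.60° − 140.89° + 180° = 139.71°.
Angle from antisolar point = 180° − D = 40.29°.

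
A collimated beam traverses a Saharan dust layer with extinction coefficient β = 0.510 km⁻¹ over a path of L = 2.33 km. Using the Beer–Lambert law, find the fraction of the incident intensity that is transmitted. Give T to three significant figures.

τ = β·L = 0.510 × 2.33 = 1.1883.
T = exp(−1.1883) = 0.3047.

0.305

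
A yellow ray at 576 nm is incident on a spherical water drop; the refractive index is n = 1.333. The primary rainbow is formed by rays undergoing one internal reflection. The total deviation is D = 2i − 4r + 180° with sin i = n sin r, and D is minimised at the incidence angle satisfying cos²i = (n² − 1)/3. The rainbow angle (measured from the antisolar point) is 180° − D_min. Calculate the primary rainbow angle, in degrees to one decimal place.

cos²i = (1.77689 − 1)/3 = 0.25896; i = arccos(0.50888) = 59.410°.
sin r = sin 59.410°/1.333 = 0.64579; r = 40.225°.
D_min = 2·59.410° − 4·40.225° + 180° = 137.922°.
Rainbow angle = 180° − D_min = 42.078°.

42.1°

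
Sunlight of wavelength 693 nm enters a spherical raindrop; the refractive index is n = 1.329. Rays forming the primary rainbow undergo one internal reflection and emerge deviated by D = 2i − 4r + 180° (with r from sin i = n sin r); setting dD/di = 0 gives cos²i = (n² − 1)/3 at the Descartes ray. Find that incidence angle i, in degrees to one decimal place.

cos²i = (1.329² − 1)/3 = (1.76624 − 1)/3 = 0.25541.
cos i = 0.50538, so i = 59.643°.

59.6°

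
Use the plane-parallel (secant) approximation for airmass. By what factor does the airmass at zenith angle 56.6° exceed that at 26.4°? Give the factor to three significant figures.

X(56.6°)/X(26.4°) = sec 56.6° / sec 26.4° = cos 26.4° / cos 56.6° = 0.8957/0.5505 = 1.6271.

1.63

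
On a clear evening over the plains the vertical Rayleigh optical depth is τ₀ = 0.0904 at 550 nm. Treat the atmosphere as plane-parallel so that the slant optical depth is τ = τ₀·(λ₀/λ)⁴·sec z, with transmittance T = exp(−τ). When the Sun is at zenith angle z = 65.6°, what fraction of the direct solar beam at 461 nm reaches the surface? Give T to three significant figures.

0.642

sec 65.6° = 2.4207.
τ = 0.0904 × (550/461)⁴ × 2.4207 = 0.0904 × 2.0260 × 2.4207 = 0.4434.
T = exp(−0.4434) = 0.6419.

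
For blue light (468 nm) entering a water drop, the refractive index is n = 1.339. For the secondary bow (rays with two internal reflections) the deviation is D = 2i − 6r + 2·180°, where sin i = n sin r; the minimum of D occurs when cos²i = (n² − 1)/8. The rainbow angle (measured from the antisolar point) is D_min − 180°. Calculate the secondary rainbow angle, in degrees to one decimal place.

cos²i = (1.79292 − 1)/8 = 0.09912; i = arccos(0.31483) = 71.650°.
sin r = sin 71.650°/1.339 = 0.70885; r = 45.141°.
D_min = 2·71.650° − 6·45.141° + 360° = 232.451°.
Rainbow angle = D_min − 180° = 52.451°.

52.5°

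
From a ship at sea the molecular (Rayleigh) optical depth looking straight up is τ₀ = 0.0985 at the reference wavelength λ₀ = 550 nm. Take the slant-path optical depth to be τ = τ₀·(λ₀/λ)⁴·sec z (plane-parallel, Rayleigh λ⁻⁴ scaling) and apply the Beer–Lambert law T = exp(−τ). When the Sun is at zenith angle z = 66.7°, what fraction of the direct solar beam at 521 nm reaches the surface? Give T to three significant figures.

sec 66.7° = 2.5282.
τ = 0.0985 × (550/521)⁴ × 2.5282 = 0.0985 × 1.2419 × 2.5282 = 0.3093.
T = exp(−0.3093) = 0.7340.

0.734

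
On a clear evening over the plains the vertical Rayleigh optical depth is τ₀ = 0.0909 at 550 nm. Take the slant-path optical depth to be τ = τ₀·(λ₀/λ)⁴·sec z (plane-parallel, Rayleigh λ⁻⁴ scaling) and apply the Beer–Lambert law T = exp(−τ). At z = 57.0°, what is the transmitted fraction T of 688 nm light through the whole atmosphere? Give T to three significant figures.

0.934

sec 57.0° = 1.8361.
τ = 0.0909 × (550/688)⁴ × 1.8361 = 0.0909 × 0.4084 × 1.8361 = 0.0682.
T = exp(−0.0682) = 0.9341.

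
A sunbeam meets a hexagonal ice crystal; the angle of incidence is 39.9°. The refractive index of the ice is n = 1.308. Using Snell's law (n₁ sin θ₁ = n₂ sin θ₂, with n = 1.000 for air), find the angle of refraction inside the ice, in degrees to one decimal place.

Snell: sin θ_r = sin θ_i / n = sin 39.9° / 1.308 = 0.6414 / 1.308 = 0.4904.
θ_r = arcsin(0.4904) = 29.37°.

29.4°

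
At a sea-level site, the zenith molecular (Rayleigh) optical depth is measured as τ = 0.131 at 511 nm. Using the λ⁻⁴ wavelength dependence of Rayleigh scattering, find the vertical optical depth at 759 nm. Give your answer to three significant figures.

τ(759 nm) = τ(511 nm) × (511/759)⁴ = 0.131 × (0.6733)⁴ = 0.131 × 0.2055 = 0.0269.

0.0269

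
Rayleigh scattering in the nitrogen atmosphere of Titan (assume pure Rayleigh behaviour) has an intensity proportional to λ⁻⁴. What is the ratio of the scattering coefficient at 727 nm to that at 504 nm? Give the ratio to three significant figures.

Rayleigh scattering ∝ λ⁻⁴, so the ratio of coefficients is the inverse fourth power of the wavelength ratio.
σ(727)/σ(504) = (504/727)⁴ = (0.6933)⁴ = 0.231.

0.231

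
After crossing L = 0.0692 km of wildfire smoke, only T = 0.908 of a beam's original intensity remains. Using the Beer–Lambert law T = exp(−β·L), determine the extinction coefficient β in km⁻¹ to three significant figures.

Beer–Lambert: T = exp(−βL) ⇒ β = −ln(T)/L = −ln(0.908)/0.0692 = 0.0965/0.0692 = 1.395 km⁻¹.

1.39 km⁻¹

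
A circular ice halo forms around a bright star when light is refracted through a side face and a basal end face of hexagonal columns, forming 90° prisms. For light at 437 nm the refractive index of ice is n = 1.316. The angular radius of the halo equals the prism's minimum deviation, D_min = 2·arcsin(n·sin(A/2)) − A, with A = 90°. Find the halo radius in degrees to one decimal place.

n·sin(A/2) = 1.316 × sin 45° = 1.316 × 0.7071 = 0.9306.
D_min = 2·arcsin(0.9306) − 90° = 2 × 68.521° − 90° = 47.042°.

47.0°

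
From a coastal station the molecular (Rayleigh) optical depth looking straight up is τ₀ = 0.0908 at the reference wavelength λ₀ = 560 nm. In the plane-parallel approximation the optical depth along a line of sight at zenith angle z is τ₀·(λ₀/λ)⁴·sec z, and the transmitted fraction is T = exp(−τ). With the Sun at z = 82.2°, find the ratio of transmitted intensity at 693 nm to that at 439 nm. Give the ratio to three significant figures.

Airmass: sec 82.2° = 7.3684.
τ(693 nm) = 0.0908 × (560/693)⁴ × 7.3684 = 0.0908 × 0.4264 × 7.3684 = 0.2853.
τ(439 nm) = 0.0908 × (560/439)⁴ × 7.3684 = 0.0908 × 2.6479 × 7.3684 = 1.7715.
T(693)/T(439) = exp(τ_B − τ_A) = exp(1.4863) = 4.4205.

4.42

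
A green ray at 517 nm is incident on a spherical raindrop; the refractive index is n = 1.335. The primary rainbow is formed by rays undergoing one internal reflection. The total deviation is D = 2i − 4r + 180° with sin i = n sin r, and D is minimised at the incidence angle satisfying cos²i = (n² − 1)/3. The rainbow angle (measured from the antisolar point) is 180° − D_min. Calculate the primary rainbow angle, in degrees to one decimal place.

41.8°

cos²i = (1.78222 − 1)/3 = 0.26074; i = arccos(0.51063) = 59.294°.
sin r = sin 59.294°/1.335 = 0.64405; r = 40.094°.
D_min = 2·59.294° − 4·40.094° + 180° = 138.212°.
Rainbow angle = 180° − D_min = 41.788°.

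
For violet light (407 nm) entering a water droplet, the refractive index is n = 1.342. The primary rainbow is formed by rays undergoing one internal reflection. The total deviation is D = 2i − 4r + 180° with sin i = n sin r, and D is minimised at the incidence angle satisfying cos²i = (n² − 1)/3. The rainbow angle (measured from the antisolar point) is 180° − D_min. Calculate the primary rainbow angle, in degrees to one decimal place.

40.8°

cos²i = (1.80096 − 1)/3 = 0.26699; i = arccos(0.51671) = 58.888°.
sin r = sin 58.888°/1.342 = 0.63797; r = 39.641°.
D_min = 2·58.888° − 4·39.641° + 180° = 139.213°.
Rainbow angle = 180° − D_min = 40.787°.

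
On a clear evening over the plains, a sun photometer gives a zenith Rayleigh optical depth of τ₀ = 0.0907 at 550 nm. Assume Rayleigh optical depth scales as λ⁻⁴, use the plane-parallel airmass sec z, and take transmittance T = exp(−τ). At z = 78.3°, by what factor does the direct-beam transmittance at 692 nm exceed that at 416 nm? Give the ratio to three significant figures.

Airmass: sec 78.3° = 4.9313.
τ(692 nm) = 0.0907 × (550/692)⁴ × 4.9313 = 0.0907 × 0.3990 × 4.9313 = 0.1785.
τ(416 nm) = 0.0907 × (550/416)⁴ × 4.9313 = 0.0907 × 3.0555 × 4.9313 = 1.3666.
T(692)/T(416) = exp(τ_B − τ_A) = exp(1.1881) = 3.2809.

3.28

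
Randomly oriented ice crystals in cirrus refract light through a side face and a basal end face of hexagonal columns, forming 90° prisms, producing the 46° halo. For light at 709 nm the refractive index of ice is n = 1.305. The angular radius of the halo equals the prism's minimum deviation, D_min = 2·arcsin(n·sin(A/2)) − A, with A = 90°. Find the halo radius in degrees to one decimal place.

44.7°

n·sin(A/2) = 1.305 × sin 45° = 1.305 × 0.7071 = 0.9228.
D_min = 2·arcsin(0.9228) − 90° = 2 × 67.335° − 90° = 44.670°.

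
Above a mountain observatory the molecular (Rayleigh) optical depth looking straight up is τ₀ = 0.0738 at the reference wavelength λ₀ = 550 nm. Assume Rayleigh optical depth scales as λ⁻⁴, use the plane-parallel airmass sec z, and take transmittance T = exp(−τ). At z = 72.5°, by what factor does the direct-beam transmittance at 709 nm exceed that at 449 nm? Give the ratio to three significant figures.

1.59

Airmass: sec 72.5° = 3.3255.
τ(709 nm) = 0.0738 × (550/709)⁴ × 3.3255 = 0.0738 × 0.3621 × 3.3255 = 0.0889.
τ(449 nm) = 0.0738 × (550/449)⁴ × 3.3255 = 0.0738 × 2.2515 × 3.3255 = 0.5526.
T(709)/T(449) = exp(τ_B − τ_A) = exp(0.4637) = 1.5899.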